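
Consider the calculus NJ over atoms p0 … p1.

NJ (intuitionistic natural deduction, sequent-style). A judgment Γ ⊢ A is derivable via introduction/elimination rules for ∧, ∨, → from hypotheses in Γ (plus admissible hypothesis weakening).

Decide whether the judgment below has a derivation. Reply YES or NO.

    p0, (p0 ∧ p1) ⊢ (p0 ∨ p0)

Proof tree:
[∨I₁] p0, (p0 ∧ p1) ⊢ (p0 ∨ p0)
  [Wk] p0, (p0 ∧ p1) ⊢ p0
    [Ax] p0 ⊢ p0

Result: YES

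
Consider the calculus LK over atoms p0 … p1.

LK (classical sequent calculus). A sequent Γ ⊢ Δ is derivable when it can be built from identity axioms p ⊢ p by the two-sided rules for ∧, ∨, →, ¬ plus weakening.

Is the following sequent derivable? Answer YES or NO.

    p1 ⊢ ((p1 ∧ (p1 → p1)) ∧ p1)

Proof tree:
[∧R] p1 ⊢ ((p1 ∧ (p1 → p1)) ∧ p1)
  [∧R] p1 ⊢ (p1 ∧ (p1 → p1))
    [Ax] p1 ⊢ p1
    [→R]  ⊢ (p1 → p1)
      [Ax] p1 ⊢ p1
  [WL] p1, p1 ⊢ p1
    [Ax] p1 ⊢ p1

Result: YES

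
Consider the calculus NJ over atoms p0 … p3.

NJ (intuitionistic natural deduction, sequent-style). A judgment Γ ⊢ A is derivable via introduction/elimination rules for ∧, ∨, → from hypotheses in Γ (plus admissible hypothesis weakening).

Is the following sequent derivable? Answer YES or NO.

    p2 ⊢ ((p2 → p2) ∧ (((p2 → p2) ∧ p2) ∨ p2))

Derivation (root first):
[∧I] p2 ⊢ ((p2 → p2) ∧ (((p2 → p2) ∧ p2) ∨ p2))
  [→I]  ⊢ (p2 → p2)
    [Ax] p2 ⊢ p2
  [∨I₁] p2 ⊢ (((p2 → p2) ∧ p2) ∨ p2)
    [∧I] p2 ⊢ ((p2 → p2) ∧ p2)
      [→I]  ⊢ (p2 → p2)
        [Ax] p2 ⊢ p2
      [Ax] p2 ⊢ p2

Result: YES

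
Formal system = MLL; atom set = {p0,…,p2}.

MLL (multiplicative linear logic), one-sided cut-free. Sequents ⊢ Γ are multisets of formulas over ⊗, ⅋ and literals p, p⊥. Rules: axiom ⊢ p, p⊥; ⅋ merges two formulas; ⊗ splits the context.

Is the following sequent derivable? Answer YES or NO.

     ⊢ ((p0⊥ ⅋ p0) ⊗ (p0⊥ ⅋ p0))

Derivation trace:
[⊗]  ⊢ ((p0⊥ ⅋ p0) ⊗ (p0⊥ ⅋ p0))
  [⅋]  ⊢ (p0⊥ ⅋ p0)
    [Ax]  ⊢ p0, p0⊥
  [⅋]  ⊢ (p0⊥ ⅋ p0)
    [Ax]  ⊢ p0, p0⊥

Result: YES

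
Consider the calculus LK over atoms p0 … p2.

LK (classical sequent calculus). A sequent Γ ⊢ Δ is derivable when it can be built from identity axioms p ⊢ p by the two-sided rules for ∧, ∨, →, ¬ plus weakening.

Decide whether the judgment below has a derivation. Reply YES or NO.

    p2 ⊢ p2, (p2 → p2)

Derivation (root first):
[WL] p2 ⊢ p2, (p2 → p2)
  [→R]  ⊢ p2, (p2 → p2)
    [WR] p2 ⊢ p2, p2
      [Ax] p2 ⊢ p2

Result: YES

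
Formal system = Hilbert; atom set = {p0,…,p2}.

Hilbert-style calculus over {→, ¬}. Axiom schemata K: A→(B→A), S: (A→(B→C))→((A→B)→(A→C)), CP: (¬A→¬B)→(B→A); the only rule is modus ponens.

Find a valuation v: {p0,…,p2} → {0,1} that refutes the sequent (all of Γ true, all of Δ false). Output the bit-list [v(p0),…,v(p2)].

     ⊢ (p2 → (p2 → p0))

Search for a countermodel by truth-table:
  v=000: Γ:[] Δ:[(p2 → (p2 → p0))=T] refutes=False
  v=001: Γ:[] Δ:[(p2 → (p2 → p0))=F] refutes=True  ← countermodel

Result: [0, 0, 1]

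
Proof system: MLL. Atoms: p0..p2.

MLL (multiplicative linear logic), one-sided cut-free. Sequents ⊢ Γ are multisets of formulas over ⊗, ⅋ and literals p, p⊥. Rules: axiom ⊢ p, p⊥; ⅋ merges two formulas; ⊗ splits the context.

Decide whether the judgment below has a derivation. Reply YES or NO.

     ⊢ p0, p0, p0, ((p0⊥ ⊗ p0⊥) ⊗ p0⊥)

Derivation (root first):
[⊗]  ⊢ p0, p0, p0, ((p0⊥ ⊗ p0⊥) ⊗ p0⊥)
  [⊗]  ⊢ p0, p0, (p0⊥ ⊗ p0⊥)
    [Ax]  ⊢ p0, p0⊥
    [Ax]  ⊢ p0, p0⊥
  [Ax]  ⊢ p0, p0⊥

Result: YES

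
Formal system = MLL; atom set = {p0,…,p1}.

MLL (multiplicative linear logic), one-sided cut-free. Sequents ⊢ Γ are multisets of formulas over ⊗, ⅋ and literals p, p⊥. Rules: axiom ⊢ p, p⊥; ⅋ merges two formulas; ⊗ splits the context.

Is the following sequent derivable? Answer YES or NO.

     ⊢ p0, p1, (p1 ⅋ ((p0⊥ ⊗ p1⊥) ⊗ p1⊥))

Derivation (root first):
[⅋]  ⊢ p0, p1, (p1 ⅋ ((p0⊥ ⊗ p1⊥) ⊗ p1⊥))
  [⊗]  ⊢ p0, p1, p1, ((p0⊥ ⊗ p1⊥) ⊗ p1⊥)
    [⊗]  ⊢ p0, p1, (p0⊥ ⊗ p1⊥)
      [Ax]  ⊢ p0, p0⊥
      [Ax]  ⊢ p1, p1⊥
    [Ax]  ⊢ p1, p1⊥

Result: YES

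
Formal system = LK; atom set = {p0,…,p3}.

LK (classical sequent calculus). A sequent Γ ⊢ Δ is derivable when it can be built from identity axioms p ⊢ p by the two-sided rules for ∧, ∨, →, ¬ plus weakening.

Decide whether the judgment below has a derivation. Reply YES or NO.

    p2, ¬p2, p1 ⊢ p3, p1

Derivation trace:
[WR] p2, ¬p2, p1 ⊢ p3, p1
  [WL] p2, ¬p2, p1 ⊢ p3
    [¬L] p2, ¬p2 ⊢ p3
      [WR] p2 ⊢ p2, p3
        [Ax] p2 ⊢ p2

Result: YES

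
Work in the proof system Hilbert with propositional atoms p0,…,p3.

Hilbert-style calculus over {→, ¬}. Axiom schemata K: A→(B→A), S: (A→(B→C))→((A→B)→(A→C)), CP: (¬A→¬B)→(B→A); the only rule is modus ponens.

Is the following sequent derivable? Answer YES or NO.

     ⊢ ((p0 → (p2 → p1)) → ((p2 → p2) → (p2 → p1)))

Enumerate valuations to refute Γ ⊢ Δ:
  v=0000: Γ:[] Δ:[((p0 → (p2 → p1)) → ((p2 → p2) → (p2 → p1)))=T] refutes=False
  v=0001: Γ:[] Δ:[((p0 → (p2 → p1)) → ((p2 → p2) → (p2 → p1)))=T] refutes=False
  v=0010: Γ:[] Δ:[((p0 → (p2 → p1)) → ((p2 → p2) → (p2 → p1)))=F] refutes=True  ← countermodel

Result: NO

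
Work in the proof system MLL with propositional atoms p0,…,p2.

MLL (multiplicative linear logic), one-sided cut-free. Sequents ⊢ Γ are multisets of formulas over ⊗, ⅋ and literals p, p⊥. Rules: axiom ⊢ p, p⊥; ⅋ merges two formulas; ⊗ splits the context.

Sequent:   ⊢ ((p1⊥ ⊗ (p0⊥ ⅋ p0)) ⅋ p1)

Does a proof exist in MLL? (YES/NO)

Derivation (root first):
[⅋]  ⊢ ((p1⊥ ⊗ (p0⊥ ⅋ p0)) ⅋ p1)
  [⊗]  ⊢ p1, (p1⊥ ⊗ (p0⊥ ⅋ p0))
    [Ax]  ⊢ p1, p1⊥
    [⅋]  ⊢ (p0⊥ ⅋ p0)
      [Ax]  ⊢ p0, p0⊥

Result: YES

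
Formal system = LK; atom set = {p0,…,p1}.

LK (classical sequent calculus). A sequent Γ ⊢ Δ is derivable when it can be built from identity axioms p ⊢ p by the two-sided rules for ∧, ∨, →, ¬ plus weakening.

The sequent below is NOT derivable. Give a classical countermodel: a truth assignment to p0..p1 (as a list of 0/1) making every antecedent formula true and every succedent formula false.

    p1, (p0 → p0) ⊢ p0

Truth-table refutation:
  v=00: Γ:[p1=F, (p0 → p0)=T] Δ:[p0=F] refutes=False
  v=01: Γ:[p1=T, (p0 → p0)=T] Δ:[p0=F] refutes=True  ← countermodel

Result: [0, 1]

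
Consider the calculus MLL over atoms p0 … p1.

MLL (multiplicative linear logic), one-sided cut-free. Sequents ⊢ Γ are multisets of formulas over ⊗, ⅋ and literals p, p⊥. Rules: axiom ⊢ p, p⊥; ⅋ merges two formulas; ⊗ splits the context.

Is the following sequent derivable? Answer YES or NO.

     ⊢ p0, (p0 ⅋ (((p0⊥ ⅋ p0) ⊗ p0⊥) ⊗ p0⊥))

Proof tree:
[⅋]  ⊢ p0, (p0 ⅋ (((p0⊥ ⅋ p0) ⊗ p0⊥) ⊗ p0⊥))
  [⊗]  ⊢ p0, p0, (((p0⊥ ⅋ p0) ⊗ p0⊥) ⊗ p0⊥)
    [⊗]  ⊢ p0, ((p0⊥ ⅋ p0) ⊗ p0⊥)
      [⅋]  ⊢ (p0⊥ ⅋ p0)
        [Ax]  ⊢ p0, p0⊥
      [Ax]  ⊢ p0, p0⊥
    [Ax]  ⊢ p0, p0⊥

Result: YES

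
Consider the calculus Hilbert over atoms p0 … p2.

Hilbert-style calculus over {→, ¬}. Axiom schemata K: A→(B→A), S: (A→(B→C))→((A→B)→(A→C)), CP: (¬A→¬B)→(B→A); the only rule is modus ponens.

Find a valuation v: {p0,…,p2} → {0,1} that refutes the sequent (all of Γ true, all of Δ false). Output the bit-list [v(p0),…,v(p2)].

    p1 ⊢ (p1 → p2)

Truth-table refutation:
  v=000: Γ:[p1=F] Δ:[(p1 → p2)=T] refutes=False
  v=001: Γ:[p1=F] Δ:[(p1 → p2)=T] refutes=False
  v=010: Γ:[p1=T] Δ:[(p1 → p2)=F] refutes=True  ← countermodel

Result: [0, 1, 0]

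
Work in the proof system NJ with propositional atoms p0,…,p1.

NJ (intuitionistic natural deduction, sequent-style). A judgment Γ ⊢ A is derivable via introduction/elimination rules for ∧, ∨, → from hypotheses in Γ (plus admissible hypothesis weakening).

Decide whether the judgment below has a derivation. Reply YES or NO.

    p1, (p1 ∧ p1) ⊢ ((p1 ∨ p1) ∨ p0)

Derivation trace:
[∨I₁] p1, (p1 ∧ p1) ⊢ ((p1 ∨ p1) ∨ p0)
  [∨I₁] p1, (p1 ∧ p1) ⊢ (p1 ∨ p1)
    [Wk] p1, (p1 ∧ p1) ⊢ p1
      [Ax] p1 ⊢ p1

Result: YES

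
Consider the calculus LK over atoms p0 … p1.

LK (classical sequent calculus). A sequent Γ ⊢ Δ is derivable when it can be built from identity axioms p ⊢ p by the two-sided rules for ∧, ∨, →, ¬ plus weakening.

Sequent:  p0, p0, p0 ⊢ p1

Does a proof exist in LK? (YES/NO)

Truth-table refutation:
  v=00: Γ:[p0=F, p0=F, p0=F] Δ:[p1=F] refutes=False
  v=01: Γ:[p0=F, p0=F, p0=F] Δ:[p1=T] refutes=False
  v=10: Γ:[p0=T, p0=T, p0=T] Δ:[p1=F] refutes=True  ← countermodel

Result: NO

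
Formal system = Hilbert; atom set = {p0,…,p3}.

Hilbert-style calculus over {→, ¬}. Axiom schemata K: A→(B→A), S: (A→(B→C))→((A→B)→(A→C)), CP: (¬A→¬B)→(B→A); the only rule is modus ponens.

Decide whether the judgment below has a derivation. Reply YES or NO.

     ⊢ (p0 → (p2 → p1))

Enumerate valuations to refute Γ ⊢ Δ:
  v=0000: Γ:[] Δ:[(p0 → (p2 → p1))=T] refutes=False
  v=0001: Γ:[] Δ:[(p0 → (p2 → p1))=T] refutes=False
  v=0010: Γ:[] Δ:[(p0 → (p2 → p1))=T] refutes=False
  v=0011: Γ:[] Δ:[(p0 → (p2 → p1))=T] refutes=False
  v=0100: Γ:[] Δ:[(p0 → (p2 → p1))=T] refutes=False
  v=0101: Γ:[] Δ:[(p0 → (p2 → p1))=T] refutes=False
  v=0110: Γ:[] Δ:[(p0 → (p2 → p1))=T] refutes=False
  v=0111: Γ:[] Δ:[(p0 → (p2 → p1))=T] refutes=False
  v=1000: Γ:[] Δ:[(p0 → (p2 → p1))=T] refutes=False
  v=1001: Γ:[] Δ:[(p0 → (p2 → p1))=T] refutes=False
  v=1010: Γ:[] Δ:[(p0 → (p2 → p1))=F] refutes=True  ← countermodel

Result: NO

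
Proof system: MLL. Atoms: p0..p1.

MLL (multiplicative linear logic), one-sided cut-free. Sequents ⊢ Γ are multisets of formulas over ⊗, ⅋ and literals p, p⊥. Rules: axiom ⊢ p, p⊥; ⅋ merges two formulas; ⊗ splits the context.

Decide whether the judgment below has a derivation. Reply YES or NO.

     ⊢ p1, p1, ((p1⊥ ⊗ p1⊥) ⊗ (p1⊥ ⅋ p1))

Derivation (root first):
[⊗]  ⊢ p1, p1, ((p1⊥ ⊗ p1⊥) ⊗ (p1⊥ ⅋ p1))
  [⊗]  ⊢ p1, p1, (p1⊥ ⊗ p1⊥)
    [Ax]  ⊢ p1, p1⊥
    [Ax]  ⊢ p1, p1⊥
  [⅋]  ⊢ (p1⊥ ⅋ p1)
    [Ax]  ⊢ p1, p1⊥

Result: YES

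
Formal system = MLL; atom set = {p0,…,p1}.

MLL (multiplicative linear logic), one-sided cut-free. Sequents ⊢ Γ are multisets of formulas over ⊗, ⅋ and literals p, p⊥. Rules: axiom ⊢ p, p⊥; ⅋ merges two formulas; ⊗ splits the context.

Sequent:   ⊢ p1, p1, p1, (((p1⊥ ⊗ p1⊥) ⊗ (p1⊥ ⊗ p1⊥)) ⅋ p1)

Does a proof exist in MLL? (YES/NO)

Derivation trace:
[⅋]  ⊢ p1, p1, p1, (((p1⊥ ⊗ p1⊥) ⊗ (p1⊥ ⊗ p1⊥)) ⅋ p1)
  [⊗]  ⊢ p1, p1, p1, p1, ((p1⊥ ⊗ p1⊥) ⊗ (p1⊥ ⊗ p1⊥))
    [⊗]  ⊢ p1, p1, (p1⊥ ⊗ p1⊥)
      [Ax]  ⊢ p1, p1⊥
      [Ax]  ⊢ p1, p1⊥
    [⊗]  ⊢ p1, p1, (p1⊥ ⊗ p1⊥)
      [Ax]  ⊢ p1, p1⊥
      [Ax]  ⊢ p1, p1⊥

Result: YES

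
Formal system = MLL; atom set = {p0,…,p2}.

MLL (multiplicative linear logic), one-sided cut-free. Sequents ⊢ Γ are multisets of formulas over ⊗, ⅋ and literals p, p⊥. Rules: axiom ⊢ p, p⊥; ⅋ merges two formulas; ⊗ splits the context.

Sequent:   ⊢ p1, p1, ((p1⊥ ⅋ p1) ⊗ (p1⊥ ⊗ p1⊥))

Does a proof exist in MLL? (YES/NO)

Derivation trace:
[⊗]  ⊢ p1, p1, ((p1⊥ ⅋ p1) ⊗ (p1⊥ ⊗ p1⊥))
  [⅋]  ⊢ (p1⊥ ⅋ p1)
    [Ax]  ⊢ p1, p1⊥
  [⊗]  ⊢ p1, p1, (p1⊥ ⊗ p1⊥)
    [Ax]  ⊢ p1, p1⊥
    [Ax]  ⊢ p1, p1⊥

Result: YES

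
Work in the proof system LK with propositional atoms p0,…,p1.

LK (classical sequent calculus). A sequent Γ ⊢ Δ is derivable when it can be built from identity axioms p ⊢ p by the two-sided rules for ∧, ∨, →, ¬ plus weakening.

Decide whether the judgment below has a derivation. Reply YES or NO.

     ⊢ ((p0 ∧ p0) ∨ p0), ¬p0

Derivation (root first):
[¬R]  ⊢ ((p0 ∧ p0) ∨ p0), ¬p0
  [∨R] p0 ⊢ ((p0 ∧ p0) ∨ p0)
    [WR] p0 ⊢ (p0 ∧ p0), p0
      [∧R] p0 ⊢ (p0 ∧ p0)
        [Ax] p0 ⊢ p0
        [Ax] p0 ⊢ p0

Result: YES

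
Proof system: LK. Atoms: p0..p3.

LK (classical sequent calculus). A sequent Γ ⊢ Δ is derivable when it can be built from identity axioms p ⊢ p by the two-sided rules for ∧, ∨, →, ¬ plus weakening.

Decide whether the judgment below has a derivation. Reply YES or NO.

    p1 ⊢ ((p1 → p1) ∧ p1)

Derivation trace:
[∧R] p1 ⊢ ((p1 → p1) ∧ p1)
  [→R]  ⊢ (p1 → p1)
    [Ax] p1 ⊢ p1
  [Ax] p1 ⊢ p1

Result: YES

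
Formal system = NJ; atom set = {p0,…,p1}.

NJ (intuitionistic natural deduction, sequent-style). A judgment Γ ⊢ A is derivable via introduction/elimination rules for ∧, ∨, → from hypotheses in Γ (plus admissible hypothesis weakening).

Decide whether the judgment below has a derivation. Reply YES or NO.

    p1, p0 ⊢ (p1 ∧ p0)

Proof tree:
[∧I] p1, p0 ⊢ (p1 ∧ p0)
  [Ax] p1 ⊢ p1
  [Wk] p0, p0 ⊢ p0
    [Ax] p0 ⊢ p0

Result: YES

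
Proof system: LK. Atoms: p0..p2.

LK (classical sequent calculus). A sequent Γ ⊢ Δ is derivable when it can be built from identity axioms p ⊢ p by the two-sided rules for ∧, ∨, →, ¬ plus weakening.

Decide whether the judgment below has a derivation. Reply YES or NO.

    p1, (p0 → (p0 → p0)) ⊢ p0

Enumerate valuations to refute Γ ⊢ Δ:
  v=000: Γ:[p1=F, (p0 → (p0 → p0))=T] Δ:[p0=F] refutes=False
  v=001: Γ:[p1=F, (p0 → (p0 → p0))=T] Δ:[p0=F] refutes=False
  v=010: Γ:[p1=T, (p0 → (p0 → p0))=T] Δ:[p0=F] refutes=True  ← countermodel

Result: NO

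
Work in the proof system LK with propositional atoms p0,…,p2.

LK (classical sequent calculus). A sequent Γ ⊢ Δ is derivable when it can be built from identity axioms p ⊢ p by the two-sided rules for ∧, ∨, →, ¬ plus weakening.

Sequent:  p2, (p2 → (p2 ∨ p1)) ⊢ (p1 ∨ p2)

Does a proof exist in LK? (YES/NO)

Proof tree:
[∨R] p2, (p2 → (p2 ∨ p1)) ⊢ (p1 ∨ p2)
  [→L] p2, (p2 → (p2 ∨ p1)) ⊢ p1, p2
    [Ax] p2 ⊢ p2
    [∨L] (p2 ∨ p1) ⊢ p1, p2
      [WR] p2 ⊢ p2, p2
        [Ax] p2 ⊢ p2
      [Ax] p1 ⊢ p1

Result: YES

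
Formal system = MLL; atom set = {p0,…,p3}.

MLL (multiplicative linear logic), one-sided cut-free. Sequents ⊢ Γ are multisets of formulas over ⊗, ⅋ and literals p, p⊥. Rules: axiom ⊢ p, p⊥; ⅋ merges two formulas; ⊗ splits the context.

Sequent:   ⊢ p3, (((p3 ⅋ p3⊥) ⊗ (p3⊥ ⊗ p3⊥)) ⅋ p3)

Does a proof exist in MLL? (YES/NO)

Derivation (root first):
[⅋]  ⊢ p3, (((p3 ⅋ p3⊥) ⊗ (p3⊥ ⊗ p3⊥)) ⅋ p3)
  [⊗]  ⊢ p3, p3, ((p3 ⅋ p3⊥) ⊗ (p3⊥ ⊗ p3⊥))
    [⅋]  ⊢ (p3 ⅋ p3⊥)
      [Ax]  ⊢ p3, p3⊥
    [⊗]  ⊢ p3, p3, (p3⊥ ⊗ p3⊥)
      [Ax]  ⊢ p3, p3⊥
      [Ax]  ⊢ p3, p3⊥

Result: YES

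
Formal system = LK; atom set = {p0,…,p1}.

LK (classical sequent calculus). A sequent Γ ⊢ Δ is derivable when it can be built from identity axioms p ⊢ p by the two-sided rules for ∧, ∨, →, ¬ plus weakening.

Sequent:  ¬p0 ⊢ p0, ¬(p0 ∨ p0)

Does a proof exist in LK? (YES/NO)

Derivation trace:
[¬L] ¬p0 ⊢ p0, ¬(p0 ∨ p0)
  [WR]  ⊢ p0, ¬(p0 ∨ p0), p0
    [¬R]  ⊢ p0, ¬(p0 ∨ p0)
      [∨L] (p0 ∨ p0) ⊢ p0
        [Ax] p0 ⊢ p0
        [Ax] p0 ⊢ p0

Result: YES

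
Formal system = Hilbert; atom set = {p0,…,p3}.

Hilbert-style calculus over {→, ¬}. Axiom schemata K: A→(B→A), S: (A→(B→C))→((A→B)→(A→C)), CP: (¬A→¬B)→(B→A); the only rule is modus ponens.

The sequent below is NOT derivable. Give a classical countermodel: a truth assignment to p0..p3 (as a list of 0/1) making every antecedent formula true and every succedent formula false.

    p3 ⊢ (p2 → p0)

Search for a countermodel by truth-table:
  v=0000: Γ:[p3=F] Δ:[(p2 → p0)=T] refutes=False
  v=0001: Γ:[p3=T] Δ:[(p2 → p0)=T] refutes=False
  v=0010: Γ:[p3=F] Δ:[(p2 → p0)=F] refutes=False
  v=0011: Γ:[p3=T] Δ:[(p2 → p0)=F] refutes=True  ← countermodel

Result: [0, 0, 1, 1]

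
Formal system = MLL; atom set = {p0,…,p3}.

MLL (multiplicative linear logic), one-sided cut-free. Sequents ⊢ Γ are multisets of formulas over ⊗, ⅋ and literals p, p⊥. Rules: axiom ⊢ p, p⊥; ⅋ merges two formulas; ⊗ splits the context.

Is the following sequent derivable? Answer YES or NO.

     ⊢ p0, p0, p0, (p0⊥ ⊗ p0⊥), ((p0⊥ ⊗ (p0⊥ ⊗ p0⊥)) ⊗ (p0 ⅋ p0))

Proof tree:
[⊗]  ⊢ p0, p0, p0, (p0⊥ ⊗ p0⊥), ((p0⊥ ⊗ (p0⊥ ⊗ p0⊥)) ⊗ (p0 ⅋ p0))
  [⊗]  ⊢ p0, p0, p0, (p0⊥ ⊗ (p0⊥ ⊗ p0⊥))
    [Ax]  ⊢ p0, p0⊥
    [⊗]  ⊢ p0, p0, (p0⊥ ⊗ p0⊥)
      [Ax]  ⊢ p0, p0⊥
      [Ax]  ⊢ p0, p0⊥
  [⅋]  ⊢ (p0⊥ ⊗ p0⊥), (p0 ⅋ p0)
    [⊗]  ⊢ p0, p0, (p0⊥ ⊗ p0⊥)
      [Ax]  ⊢ p0, p0⊥
      [Ax]  ⊢ p0, p0⊥

Result: YES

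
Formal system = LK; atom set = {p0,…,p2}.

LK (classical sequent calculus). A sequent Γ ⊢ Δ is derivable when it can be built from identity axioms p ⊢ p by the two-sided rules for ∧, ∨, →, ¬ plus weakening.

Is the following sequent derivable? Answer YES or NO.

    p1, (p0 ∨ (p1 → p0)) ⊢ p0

Derivation (root first):
[∨L] p1, (p0 ∨ (p1 → p0)) ⊢ p0
  [Ax] p0 ⊢ p0
  [→L] p1, (p1 → p0) ⊢ p0
    [Ax] p1 ⊢ p1
    [Ax] p0 ⊢ p0

Result: YES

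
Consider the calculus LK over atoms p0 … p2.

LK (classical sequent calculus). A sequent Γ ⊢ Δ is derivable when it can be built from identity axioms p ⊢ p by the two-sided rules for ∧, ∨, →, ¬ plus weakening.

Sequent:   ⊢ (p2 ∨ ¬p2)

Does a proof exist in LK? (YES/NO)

Proof tree:
[∨R]  ⊢ (p2 ∨ ¬p2)
  [¬R]  ⊢ p2, ¬p2
    [Ax] p2 ⊢ p2

Result: YES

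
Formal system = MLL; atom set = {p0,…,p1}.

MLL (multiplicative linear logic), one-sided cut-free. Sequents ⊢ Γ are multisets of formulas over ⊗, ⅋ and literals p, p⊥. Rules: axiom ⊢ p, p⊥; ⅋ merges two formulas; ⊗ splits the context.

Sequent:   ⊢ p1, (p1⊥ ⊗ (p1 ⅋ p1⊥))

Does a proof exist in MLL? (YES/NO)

Derivation trace:
[⊗]  ⊢ p1, (p1⊥ ⊗ (p1 ⅋ p1⊥))
  [Ax]  ⊢ p1, p1⊥
  [⅋]  ⊢ (p1 ⅋ p1⊥)
    [Ax]  ⊢ p1, p1⊥

Result: YES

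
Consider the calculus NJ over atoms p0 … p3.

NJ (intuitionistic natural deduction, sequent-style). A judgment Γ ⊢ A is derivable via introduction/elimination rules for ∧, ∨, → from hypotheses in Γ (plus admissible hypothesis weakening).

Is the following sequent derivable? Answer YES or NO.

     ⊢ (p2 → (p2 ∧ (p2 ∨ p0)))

Proof tree:
[→I]  ⊢ (p2 → (p2 ∧ (p2 ∨ p0)))
  [∧I] p2 ⊢ (p2 ∧ (p2 ∨ p0))
    [Ax] p2 ⊢ p2
    [∨I₁] p2 ⊢ (p2 ∨ p0)
      [Ax] p2 ⊢ p2

Result: YES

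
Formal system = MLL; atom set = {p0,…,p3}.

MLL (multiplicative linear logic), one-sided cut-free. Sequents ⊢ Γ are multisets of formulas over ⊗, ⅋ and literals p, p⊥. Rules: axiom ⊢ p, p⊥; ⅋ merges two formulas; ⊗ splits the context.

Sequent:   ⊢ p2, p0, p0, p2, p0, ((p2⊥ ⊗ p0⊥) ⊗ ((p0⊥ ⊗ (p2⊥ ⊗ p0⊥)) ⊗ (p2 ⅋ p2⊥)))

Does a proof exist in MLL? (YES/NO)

Derivation trace:
[⊗]  ⊢ p2, p0, p0, p2, p0, ((p2⊥ ⊗ p0⊥) ⊗ ((p0⊥ ⊗ (p2⊥ ⊗ p0⊥)) ⊗ (p2 ⅋ p2⊥)))
  [⊗]  ⊢ p2, p0, (p2⊥ ⊗ p0⊥)
    [Ax]  ⊢ p2, p2⊥
    [Ax]  ⊢ p0, p0⊥
  [⊗]  ⊢ p0, p2, p0, ((p0⊥ ⊗ (p2⊥ ⊗ p0⊥)) ⊗ (p2 ⅋ p2⊥))
    [⊗]  ⊢ p0, p2, p0, (p0⊥ ⊗ (p2⊥ ⊗ p0⊥))
      [Ax]  ⊢ p0, p0⊥
      [⊗]  ⊢ p2, p0, (p2⊥ ⊗ p0⊥)
        [Ax]  ⊢ p2, p2⊥
        [Ax]  ⊢ p0, p0⊥
    [⅋]  ⊢ (p2 ⅋ p2⊥)
      [Ax]  ⊢ p2, p2⊥

Result: YES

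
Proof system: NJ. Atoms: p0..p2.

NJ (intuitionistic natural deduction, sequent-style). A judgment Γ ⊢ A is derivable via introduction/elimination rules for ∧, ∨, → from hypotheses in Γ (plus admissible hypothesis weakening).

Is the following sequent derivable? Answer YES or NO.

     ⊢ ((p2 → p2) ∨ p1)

Proof tree:
[∨I₁]  ⊢ ((p2 → p2) ∨ p1)
  [→I]  ⊢ (p2 → p2)
    [Ax] p2 ⊢ p2

Result: YES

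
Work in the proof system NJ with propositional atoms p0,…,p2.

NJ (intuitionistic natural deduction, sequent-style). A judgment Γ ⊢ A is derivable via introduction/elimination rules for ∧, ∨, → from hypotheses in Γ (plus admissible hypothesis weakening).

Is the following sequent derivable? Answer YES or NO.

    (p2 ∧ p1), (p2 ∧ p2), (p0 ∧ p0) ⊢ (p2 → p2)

Derivation (root first):
[Wk] (p2 ∧ p1), (p2 ∧ p2), (p0 ∧ p0) ⊢ (p2 → p2)
  [Wk] (p2 ∧ p1), (p2 ∧ p2) ⊢ (p2 → p2)
    [Wk] (p2 ∧ p1) ⊢ (p2 → p2)
      [→I]  ⊢ (p2 → p2)
        [Ax] p2 ⊢ p2

Result: YES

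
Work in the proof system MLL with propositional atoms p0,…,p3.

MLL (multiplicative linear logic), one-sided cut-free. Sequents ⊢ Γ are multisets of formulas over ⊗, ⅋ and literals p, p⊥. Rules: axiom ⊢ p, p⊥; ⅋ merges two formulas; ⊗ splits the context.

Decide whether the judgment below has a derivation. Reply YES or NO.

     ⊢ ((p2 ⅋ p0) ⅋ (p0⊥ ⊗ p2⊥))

Derivation trace:
[⅋]  ⊢ ((p2 ⅋ p0) ⅋ (p0⊥ ⊗ p2⊥))
  [⅋]  ⊢ (p0⊥ ⊗ p2⊥), (p2 ⅋ p0)
    [⊗]  ⊢ p0, p2, (p0⊥ ⊗ p2⊥)
      [Ax]  ⊢ p0, p0⊥
      [Ax]  ⊢ p2, p2⊥

Result: YES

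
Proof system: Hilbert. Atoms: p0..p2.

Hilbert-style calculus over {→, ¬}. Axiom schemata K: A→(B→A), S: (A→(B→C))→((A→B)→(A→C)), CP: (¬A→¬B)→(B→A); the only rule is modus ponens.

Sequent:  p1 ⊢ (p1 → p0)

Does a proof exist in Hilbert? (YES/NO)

Enumerate valuations to refute Γ ⊢ Δ:
  v=000: Γ:[p1=F] Δ:[(p1 → p0)=T] refutes=False
  v=001: Γ:[p1=F] Δ:[(p1 → p0)=T] refutes=False
  v=010: Γ:[p1=T] Δ:[(p1 → p0)=F] refutes=True  ← countermodel

Result: NO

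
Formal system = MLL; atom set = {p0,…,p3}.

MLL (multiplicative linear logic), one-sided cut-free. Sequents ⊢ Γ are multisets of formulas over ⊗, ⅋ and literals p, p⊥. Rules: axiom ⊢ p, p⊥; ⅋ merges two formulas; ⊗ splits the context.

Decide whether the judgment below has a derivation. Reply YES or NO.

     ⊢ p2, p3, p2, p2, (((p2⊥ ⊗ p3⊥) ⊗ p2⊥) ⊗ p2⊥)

Derivation (root first):
[⊗]  ⊢ p2, p3, p2, p2, (((p2⊥ ⊗ p3⊥) ⊗ p2⊥) ⊗ p2⊥)
  [⊗]  ⊢ p2, p3, p2, ((p2⊥ ⊗ p3⊥) ⊗ p2⊥)
    [⊗]  ⊢ p2, p3, (p2⊥ ⊗ p3⊥)
      [Ax]  ⊢ p2, p2⊥
      [Ax]  ⊢ p3, p3⊥
    [Ax]  ⊢ p2, p2⊥
  [Ax]  ⊢ p2, p2⊥

Result: YES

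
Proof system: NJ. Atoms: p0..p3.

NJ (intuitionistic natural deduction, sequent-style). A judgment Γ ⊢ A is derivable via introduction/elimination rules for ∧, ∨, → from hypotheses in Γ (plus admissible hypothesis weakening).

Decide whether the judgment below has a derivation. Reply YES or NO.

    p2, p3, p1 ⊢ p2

Derivation (root first):
[Wk] p2, p3, p1 ⊢ p2
  [Wk] p2, p3 ⊢ p2
    [Ax] p2 ⊢ p2

Result: YES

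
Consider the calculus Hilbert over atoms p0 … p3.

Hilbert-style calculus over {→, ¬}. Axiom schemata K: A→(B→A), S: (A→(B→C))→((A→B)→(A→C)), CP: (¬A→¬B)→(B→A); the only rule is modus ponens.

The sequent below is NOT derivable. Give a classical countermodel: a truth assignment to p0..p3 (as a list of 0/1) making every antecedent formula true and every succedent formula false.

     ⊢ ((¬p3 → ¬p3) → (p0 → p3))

Truth-table refutation:
  v=0000: Γ:[] Δ:[((¬p3 → ¬p3) → (p0 → p3))=T] refutes=False
  v=0001: Γ:[] Δ:[((¬p3 → ¬p3) → (p0 → p3))=T] refutes=False
  v=0010: Γ:[] Δ:[((¬p3 → ¬p3) → (p0 → p3))=T] refutes=False
  v=0011: Γ:[] Δ:[((¬p3 → ¬p3) → (p0 → p3))=T] refutes=False
  v=0100: Γ:[] Δ:[((¬p3 → ¬p3) → (p0 → p3))=T] refutes=False
  v=0101: Γ:[] Δ:[((¬p3 → ¬p3) → (p0 → p3))=T] refutes=False
  v=0110: Γ:[] Δ:[((¬p3 → ¬p3) → (p0 → p3))=T] refutes=False
  v=0111: Γ:[] Δ:[((¬p3 → ¬p3) → (p0 → p3))=T] refutes=False
  v=1000: Γ:[] Δ:[((¬p3 → ¬p3) → (p0 → p3))=F] refutes=True  ← countermodel

Result: [1, 0, 0, 0]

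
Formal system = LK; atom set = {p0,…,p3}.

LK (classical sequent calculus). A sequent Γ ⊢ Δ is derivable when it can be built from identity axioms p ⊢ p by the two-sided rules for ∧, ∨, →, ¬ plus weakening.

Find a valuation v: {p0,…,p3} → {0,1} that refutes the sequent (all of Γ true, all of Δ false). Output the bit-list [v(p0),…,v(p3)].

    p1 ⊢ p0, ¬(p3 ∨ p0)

Search for a countermodel by truth-table:
  v=0000: Γ:[p1=F] Δ:[p0=F, ¬(p3 ∨ p0)=T] refutes=False
  v=0001: Γ:[p1=F] Δ:[p0=F, ¬(p3 ∨ p0)=F] refutes=False
  v=0010: Γ:[p1=F] Δ:[p0=F, ¬(p3 ∨ p0)=T] refutes=False
  v=0011: Γ:[p1=F] Δ:[p0=F, ¬(p3 ∨ p0)=F] refutes=False
  v=0100: Γ:[p1=T] Δ:[p0=F, ¬(p3 ∨ p0)=T] refutes=False
  v=0101: Γ:[p1=T] Δ:[p0=F, ¬(p3 ∨ p0)=F] refutes=True  ← countermodel

Result: [0, 1, 0, 1]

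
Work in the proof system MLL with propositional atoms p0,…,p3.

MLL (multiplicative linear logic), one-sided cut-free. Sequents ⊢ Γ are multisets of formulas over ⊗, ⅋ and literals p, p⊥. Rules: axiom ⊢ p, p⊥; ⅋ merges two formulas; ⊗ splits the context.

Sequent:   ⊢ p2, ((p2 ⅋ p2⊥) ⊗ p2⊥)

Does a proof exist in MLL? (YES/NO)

Derivation trace:
[⊗]  ⊢ p2, ((p2 ⅋ p2⊥) ⊗ p2⊥)
  [⅋]  ⊢ (p2 ⅋ p2⊥)
    [Ax]  ⊢ p2, p2⊥
  [Ax]  ⊢ p2, p2⊥

Result: YES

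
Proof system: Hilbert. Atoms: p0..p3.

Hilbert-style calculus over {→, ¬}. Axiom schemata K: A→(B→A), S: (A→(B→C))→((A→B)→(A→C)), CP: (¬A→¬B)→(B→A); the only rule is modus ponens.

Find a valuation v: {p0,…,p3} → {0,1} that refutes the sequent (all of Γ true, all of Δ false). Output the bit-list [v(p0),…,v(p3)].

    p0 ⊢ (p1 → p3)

Enumerate valuations to refute Γ ⊢ Δ:
  v=0000: Γ:[p0=F] Δ:[(p1 → p3)=T] refutes=False
  v=0001: Γ:[p0=F] Δ:[(p1 → p3)=T] refutes=False
  v=0010: Γ:[p0=F] Δ:[(p1 → p3)=T] refutes=False
  v=0011: Γ:[p0=F] Δ:[(p1 → p3)=T] refutes=False
  v=0100: Γ:[p0=F] Δ:[(p1 → p3)=F] refutes=False
  v=0101: Γ:[p0=F] Δ:[(p1 → p3)=T] refutes=False
  v=0110: Γ:[p0=F] Δ:[(p1 → p3)=F] refutes=False
  v=0111: Γ:[p0=F] Δ:[(p1 → p3)=T] refutes=False
  v=1000: Γ:[p0=T] Δ:[(p1 → p3)=T] refutes=False
  v=1001: Γ:[p0=T] Δ:[(p1 → p3)=T] refutes=False
  v=1010: Γ:[p0=T] Δ:[(p1 → p3)=T] refutes=False
  v=1011: Γ:[p0=T] Δ:[(p1 → p3)=T] refutes=False
  v=1100: Γ:[p0=T] Δ:[(p1 → p3)=F] refutes=True  ← countermodel

Result: [1, 1, 0, 0]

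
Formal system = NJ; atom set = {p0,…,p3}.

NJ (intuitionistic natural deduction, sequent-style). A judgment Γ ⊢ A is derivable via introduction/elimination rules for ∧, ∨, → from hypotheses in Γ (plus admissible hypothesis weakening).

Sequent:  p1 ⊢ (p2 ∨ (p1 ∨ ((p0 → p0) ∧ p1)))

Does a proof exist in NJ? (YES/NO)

Derivation (root first):
[∨I₂] p1 ⊢ (p2 ∨ (p1 ∨ ((p0 → p0) ∧ p1)))
  [∨I₂] p1 ⊢ (p1 ∨ ((p0 → p0) ∧ p1))
    [∧I] p1 ⊢ ((p0 → p0) ∧ p1)
      [→I]  ⊢ (p0 → p0)
        [Ax] p0 ⊢ p0
      [Ax] p1 ⊢ p1

Result: YES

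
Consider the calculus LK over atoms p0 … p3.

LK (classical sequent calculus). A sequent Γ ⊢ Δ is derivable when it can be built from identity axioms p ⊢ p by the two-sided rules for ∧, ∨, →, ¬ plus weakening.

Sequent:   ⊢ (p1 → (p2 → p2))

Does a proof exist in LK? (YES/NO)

Derivation trace:
[→R]  ⊢ (p1 → (p2 → p2))
  [WL] p1 ⊢ (p2 → p2)
    [→R]  ⊢ (p2 → p2)
      [Ax] p2 ⊢ p2

Result: YES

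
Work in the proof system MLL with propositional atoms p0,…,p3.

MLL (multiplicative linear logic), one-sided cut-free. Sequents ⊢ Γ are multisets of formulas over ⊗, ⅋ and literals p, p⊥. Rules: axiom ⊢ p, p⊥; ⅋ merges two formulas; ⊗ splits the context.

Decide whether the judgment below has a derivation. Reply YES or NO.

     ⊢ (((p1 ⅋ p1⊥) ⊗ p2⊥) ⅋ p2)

Proof tree:
[⅋]  ⊢ (((p1 ⅋ p1⊥) ⊗ p2⊥) ⅋ p2)
  [⊗]  ⊢ p2, ((p1 ⅋ p1⊥) ⊗ p2⊥)
    [⅋]  ⊢ (p1 ⅋ p1⊥)
      [Ax]  ⊢ p1, p1⊥
    [Ax]  ⊢ p2, p2⊥

Result: YES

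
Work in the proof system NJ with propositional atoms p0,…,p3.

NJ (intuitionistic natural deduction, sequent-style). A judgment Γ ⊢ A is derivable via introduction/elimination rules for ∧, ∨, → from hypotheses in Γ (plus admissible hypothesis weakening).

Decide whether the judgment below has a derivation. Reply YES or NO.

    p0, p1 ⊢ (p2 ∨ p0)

Derivation trace:
[∨I₂] p0, p1 ⊢ (p2 ∨ p0)
  [Wk] p0, p1 ⊢ p0
    [Ax] p0 ⊢ p0

Result: YES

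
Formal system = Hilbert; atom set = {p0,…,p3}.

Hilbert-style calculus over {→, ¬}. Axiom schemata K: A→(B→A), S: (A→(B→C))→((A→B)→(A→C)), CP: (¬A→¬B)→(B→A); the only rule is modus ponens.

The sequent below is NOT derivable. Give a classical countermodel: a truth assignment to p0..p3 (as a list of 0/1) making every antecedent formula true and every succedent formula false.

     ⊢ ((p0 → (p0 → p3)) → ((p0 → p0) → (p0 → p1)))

Truth-table refutation:
  v=0000: Γ:[] Δ:[((p0 → (p0 → p3)) → ((p0 → p0) → (p0 → p1)))=T] refutes=False
  v=0001: Γ:[] Δ:[((p0 → (p0 → p3)) → ((p0 → p0) → (p0 → p1)))=T] refutes=False
  v=0010: Γ:[] Δ:[((p0 → (p0 → p3)) → ((p0 → p0) → (p0 → p1)))=T] refutes=False
  v=0011: Γ:[] Δ:[((p0 → (p0 → p3)) → ((p0 → p0) → (p0 → p1)))=T] refutes=False
  v=0100: Γ:[] Δ:[((p0 → (p0 → p3)) → ((p0 → p0) → (p0 → p1)))=T] refutes=False
  v=0101: Γ:[] Δ:[((p0 → (p0 → p3)) → ((p0 → p0) → (p0 → p1)))=T] refutes=False
  v=0110: Γ:[] Δ:[((p0 → (p0 → p3)) → ((p0 → p0) → (p0 → p1)))=T] refutes=False
  v=0111: Γ:[] Δ:[((p0 → (p0 → p3)) → ((p0 → p0) → (p0 → p1)))=T] refutes=False
  v=1000: Γ:[] Δ:[((p0 → (p0 → p3)) → ((p0 → p0) → (p0 → p1)))=T] refutes=False
  v=1001: Γ:[] Δ:[((p0 → (p0 → p3)) → ((p0 → p0) → (p0 → p1)))=F] refutes=True  ← countermodel

Result: [1, 0, 0, 1]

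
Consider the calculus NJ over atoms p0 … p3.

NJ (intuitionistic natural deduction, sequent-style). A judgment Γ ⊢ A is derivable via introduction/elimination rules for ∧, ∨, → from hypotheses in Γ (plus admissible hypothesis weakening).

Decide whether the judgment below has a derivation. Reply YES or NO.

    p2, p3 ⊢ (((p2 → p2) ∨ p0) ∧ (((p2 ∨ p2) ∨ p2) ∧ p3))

Derivation (root first):
[∧I] p2, p3 ⊢ (((p2 → p2) ∨ p0) ∧ (((p2 ∨ p2) ∨ p2) ∧ p3))
  [∨I₁]  ⊢ ((p2 → p2) ∨ p0)
    [→I]  ⊢ (p2 → p2)
      [Ax] p2 ⊢ p2
  [∧I] p2, p3 ⊢ (((p2 ∨ p2) ∨ p2) ∧ p3)
    [∨I₁] p2 ⊢ ((p2 ∨ p2) ∨ p2)
      [∨I₂] p2 ⊢ (p2 ∨ p2)
        [Ax] p2 ⊢ p2
    [Ax] p3 ⊢ p3

Result: YES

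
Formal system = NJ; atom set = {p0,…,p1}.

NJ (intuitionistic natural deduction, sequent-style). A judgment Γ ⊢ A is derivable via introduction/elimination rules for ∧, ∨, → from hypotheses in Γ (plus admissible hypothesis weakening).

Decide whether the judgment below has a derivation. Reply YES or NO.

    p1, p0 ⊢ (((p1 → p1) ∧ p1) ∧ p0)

Derivation (root first):
[∧I] p1, p0 ⊢ (((p1 → p1) ∧ p1) ∧ p0)
  [∧I] p1 ⊢ ((p1 → p1) ∧ p1)
    [→I]  ⊢ (p1 → p1)
      [Ax] p1 ⊢ p1
    [Ax] p1 ⊢ p1
  [Ax] p0 ⊢ p0

Result: YES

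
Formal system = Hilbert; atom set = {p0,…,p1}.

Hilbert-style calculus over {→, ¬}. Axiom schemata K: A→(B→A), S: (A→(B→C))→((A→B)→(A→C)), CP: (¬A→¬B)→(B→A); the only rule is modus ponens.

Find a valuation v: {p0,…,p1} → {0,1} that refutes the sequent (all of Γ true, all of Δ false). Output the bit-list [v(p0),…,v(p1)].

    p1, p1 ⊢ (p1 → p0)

Search for a countermodel by truth-table:
  v=00: Γ:[p1=F, p1=F] Δ:[(p1 → p0)=T] refutes=False
  v=01: Γ:[p1=T, p1=T] Δ:[(p1 → p0)=F] refutes=True  ← countermodel

Result: [0, 1]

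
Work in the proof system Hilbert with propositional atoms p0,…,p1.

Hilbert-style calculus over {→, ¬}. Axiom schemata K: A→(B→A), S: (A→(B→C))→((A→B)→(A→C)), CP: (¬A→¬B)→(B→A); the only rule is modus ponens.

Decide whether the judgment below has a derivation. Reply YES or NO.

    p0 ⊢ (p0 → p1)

Truth-table refutation:
  v=00: Γ:[p0=F] Δ:[(p0 → p1)=T] refutes=False
  v=01: Γ:[p0=F] Δ:[(p0 → p1)=T] refutes=False
  v=10: Γ:[p0=T] Δ:[(p0 → p1)=F] refutes=True  ← countermodel

Result: NO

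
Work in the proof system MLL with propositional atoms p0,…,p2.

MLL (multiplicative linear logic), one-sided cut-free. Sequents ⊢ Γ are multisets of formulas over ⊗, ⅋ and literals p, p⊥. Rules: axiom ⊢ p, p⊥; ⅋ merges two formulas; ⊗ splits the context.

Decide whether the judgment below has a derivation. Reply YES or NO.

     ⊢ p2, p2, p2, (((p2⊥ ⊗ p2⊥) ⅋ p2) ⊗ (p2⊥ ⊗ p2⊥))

Proof tree:
[⊗]  ⊢ p2, p2, p2, (((p2⊥ ⊗ p2⊥) ⅋ p2) ⊗ (p2⊥ ⊗ p2⊥))
  [⅋]  ⊢ p2, ((p2⊥ ⊗ p2⊥) ⅋ p2)
    [⊗]  ⊢ p2, p2, (p2⊥ ⊗ p2⊥)
      [Ax]  ⊢ p2, p2⊥
      [Ax]  ⊢ p2, p2⊥
  [⊗]  ⊢ p2, p2, (p2⊥ ⊗ p2⊥)
    [Ax]  ⊢ p2, p2⊥
    [Ax]  ⊢ p2, p2⊥

Result: YES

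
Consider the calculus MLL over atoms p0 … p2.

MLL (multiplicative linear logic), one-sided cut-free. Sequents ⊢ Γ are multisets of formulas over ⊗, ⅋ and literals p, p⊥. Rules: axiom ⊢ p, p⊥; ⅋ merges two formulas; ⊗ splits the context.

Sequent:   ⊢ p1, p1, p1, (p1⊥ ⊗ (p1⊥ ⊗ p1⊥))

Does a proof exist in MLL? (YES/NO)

Derivation (root first):
[⊗]  ⊢ p1, p1, p1, (p1⊥ ⊗ (p1⊥ ⊗ p1⊥))
  [Ax]  ⊢ p1, p1⊥
  [⊗]  ⊢ p1, p1, (p1⊥ ⊗ p1⊥)
    [Ax]  ⊢ p1, p1⊥
    [Ax]  ⊢ p1, p1⊥

Result: YES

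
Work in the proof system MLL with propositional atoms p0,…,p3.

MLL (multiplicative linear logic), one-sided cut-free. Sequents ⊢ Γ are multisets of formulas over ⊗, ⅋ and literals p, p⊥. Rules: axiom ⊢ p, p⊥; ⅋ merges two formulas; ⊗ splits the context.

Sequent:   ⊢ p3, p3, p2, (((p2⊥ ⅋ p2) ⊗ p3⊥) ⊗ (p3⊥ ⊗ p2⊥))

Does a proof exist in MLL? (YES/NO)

Derivation trace:
[⊗]  ⊢ p3, p3, p2, (((p2⊥ ⅋ p2) ⊗ p3⊥) ⊗ (p3⊥ ⊗ p2⊥))
  [⊗]  ⊢ p3, ((p2⊥ ⅋ p2) ⊗ p3⊥)
    [⅋]  ⊢ (p2⊥ ⅋ p2)
      [Ax]  ⊢ p2, p2⊥
    [Ax]  ⊢ p3, p3⊥
  [⊗]  ⊢ p3, p2, (p3⊥ ⊗ p2⊥)
    [Ax]  ⊢ p3, p3⊥
    [Ax]  ⊢ p2, p2⊥

Result: YES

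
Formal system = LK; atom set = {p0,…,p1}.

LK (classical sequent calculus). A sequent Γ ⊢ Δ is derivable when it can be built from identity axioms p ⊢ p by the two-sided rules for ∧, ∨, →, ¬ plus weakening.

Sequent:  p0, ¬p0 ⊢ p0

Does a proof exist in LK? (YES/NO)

Derivation (root first):
[¬L] p0, ¬p0 ⊢ p0
  [WR] p0 ⊢ p0, p0
    [Ax] p0 ⊢ p0

Result: YES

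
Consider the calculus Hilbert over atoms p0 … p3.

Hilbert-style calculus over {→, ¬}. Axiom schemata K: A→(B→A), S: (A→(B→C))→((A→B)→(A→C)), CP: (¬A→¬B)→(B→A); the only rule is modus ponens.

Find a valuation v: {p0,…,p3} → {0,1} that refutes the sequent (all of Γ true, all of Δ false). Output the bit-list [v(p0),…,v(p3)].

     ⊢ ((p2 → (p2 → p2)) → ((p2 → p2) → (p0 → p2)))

Search for a countermodel by truth-table:
  v=0000: Γ:[] Δ:[((p2 → (p2 → p2)) → ((p2 → p2) → (p0 → p2)))=T] refutes=False
  v=0001: Γ:[] Δ:[((p2 → (p2 → p2)) → ((p2 → p2) → (p0 → p2)))=T] refutes=False
  v=0010: Γ:[] Δ:[((p2 → (p2 → p2)) → ((p2 → p2) → (p0 → p2)))=T] refutes=False
  v=0011: Γ:[] Δ:[((p2 → (p2 → p2)) → ((p2 → p2) → (p0 → p2)))=T] refutes=False
  v=0100: Γ:[] Δ:[((p2 → (p2 → p2)) → ((p2 → p2) → (p0 → p2)))=T] refutes=False
  v=0101: Γ:[] Δ:[((p2 → (p2 → p2)) → ((p2 → p2) → (p0 → p2)))=T] refutes=False
  v=0110: Γ:[] Δ:[((p2 → (p2 → p2)) → ((p2 → p2) → (p0 → p2)))=T] refutes=False
  v=0111: Γ:[] Δ:[((p2 → (p2 → p2)) → ((p2 → p2) → (p0 → p2)))=T] refutes=False
  v=1000: Γ:[] Δ:[((p2 → (p2 → p2)) → ((p2 → p2) → (p0 → p2)))=F] refutes=True  ← countermodel

Result: [1, 0, 0, 0]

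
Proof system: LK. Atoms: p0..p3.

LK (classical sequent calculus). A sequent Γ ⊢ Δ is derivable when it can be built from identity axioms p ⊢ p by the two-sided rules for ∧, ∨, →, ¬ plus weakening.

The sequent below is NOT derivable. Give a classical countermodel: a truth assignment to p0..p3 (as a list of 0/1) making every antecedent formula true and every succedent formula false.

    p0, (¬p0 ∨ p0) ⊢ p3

Truth-table refutation:
  v=0000: Γ:[p0=F, (¬p0 ∨ p0)=T] Δ:[p3=F] refutes=False
  v=0001: Γ:[p0=F, (¬p0 ∨ p0)=T] Δ:[p3=T] refutes=False
  v=0010: Γ:[p0=F, (¬p0 ∨ p0)=T] Δ:[p3=F] refutes=False
  v=0011: Γ:[p0=F, (¬p0 ∨ p0)=T] Δ:[p3=T] refutes=False
  v=0100: Γ:[p0=F, (¬p0 ∨ p0)=T] Δ:[p3=F] refutes=False
  v=0101: Γ:[p0=F, (¬p0 ∨ p0)=T] Δ:[p3=T] refutes=False
  v=0110: Γ:[p0=F, (¬p0 ∨ p0)=T] Δ:[p3=F] refutes=False
  v=0111: Γ:[p0=F, (¬p0 ∨ p0)=T] Δ:[p3=T] refutes=False
  v=1000: Γ:[p0=T, (¬p0 ∨ p0)=T] Δ:[p3=F] refutes=True  ← countermodel

Result: [1, 0, 0, 0]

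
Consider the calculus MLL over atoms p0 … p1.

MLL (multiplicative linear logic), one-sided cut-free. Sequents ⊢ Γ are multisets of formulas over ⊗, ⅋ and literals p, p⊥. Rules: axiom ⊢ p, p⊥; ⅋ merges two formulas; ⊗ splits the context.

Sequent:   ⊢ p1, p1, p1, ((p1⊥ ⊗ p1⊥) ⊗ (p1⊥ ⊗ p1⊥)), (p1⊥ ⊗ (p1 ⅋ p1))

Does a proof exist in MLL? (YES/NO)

Derivation (root first):
[⊗]  ⊢ p1, p1, p1, ((p1⊥ ⊗ p1⊥) ⊗ (p1⊥ ⊗ p1⊥)), (p1⊥ ⊗ (p1 ⅋ p1))
  [Ax]  ⊢ p1, p1⊥
  [⅋]  ⊢ p1, p1, ((p1⊥ ⊗ p1⊥) ⊗ (p1⊥ ⊗ p1⊥)), (p1 ⅋ p1)
    [⊗]  ⊢ p1, p1, p1, p1, ((p1⊥ ⊗ p1⊥) ⊗ (p1⊥ ⊗ p1⊥))
      [⊗]  ⊢ p1, p1, (p1⊥ ⊗ p1⊥)
        [Ax]  ⊢ p1, p1⊥
        [Ax]  ⊢ p1, p1⊥
      [⊗]  ⊢ p1, p1, (p1⊥ ⊗ p1⊥)
        [Ax]  ⊢ p1, p1⊥
        [Ax]  ⊢ p1, p1⊥

Result: YES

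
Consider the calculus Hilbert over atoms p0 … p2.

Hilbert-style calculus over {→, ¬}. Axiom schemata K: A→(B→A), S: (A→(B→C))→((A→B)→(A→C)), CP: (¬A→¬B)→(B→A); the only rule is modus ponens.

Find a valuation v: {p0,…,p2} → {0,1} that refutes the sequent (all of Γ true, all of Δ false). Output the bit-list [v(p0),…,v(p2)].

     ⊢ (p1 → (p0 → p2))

Enumerate valuations to refute Γ ⊢ Δ:
  v=000: Γ:[] Δ:[(p1 → (p0 → p2))=T] refutes=False
  v=001: Γ:[] Δ:[(p1 → (p0 → p2))=T] refutes=False
  v=010: Γ:[] Δ:[(p1 → (p0 → p2))=T] refutes=False
  v=011: Γ:[] Δ:[(p1 → (p0 → p2))=T] refutes=False
  v=100: Γ:[] Δ:[(p1 → (p0 → p2))=T] refutes=False
  v=101: Γ:[] Δ:[(p1 → (p0 → p2))=T] refutes=False
  v=110: Γ:[] Δ:[(p1 → (p0 → p2))=F] refutes=True  ← countermodel

Result: [1, 1, 0]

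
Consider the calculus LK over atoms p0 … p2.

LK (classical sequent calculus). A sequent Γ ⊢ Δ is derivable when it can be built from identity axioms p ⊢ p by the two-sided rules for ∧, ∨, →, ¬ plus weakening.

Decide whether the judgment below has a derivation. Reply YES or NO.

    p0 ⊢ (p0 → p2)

Enumerate valuations to refute Γ ⊢ Δ:
  v=000: Γ:[p0=F] Δ:[(p0 → p2)=T] refutes=False
  v=001: Γ:[p0=F] Δ:[(p0 → p2)=T] refutes=False
  v=010: Γ:[p0=F] Δ:[(p0 → p2)=T] refutes=False
  v=011: Γ:[p0=F] Δ:[(p0 → p2)=T] refutes=False
  v=100: Γ:[p0=T] Δ:[(p0 → p2)=F] refutes=True  ← countermodel

Result: NO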